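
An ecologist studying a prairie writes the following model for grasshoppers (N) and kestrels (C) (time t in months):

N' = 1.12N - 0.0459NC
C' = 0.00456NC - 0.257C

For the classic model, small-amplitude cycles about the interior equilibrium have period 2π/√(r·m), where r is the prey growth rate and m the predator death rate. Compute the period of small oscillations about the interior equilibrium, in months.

Here r = 1.12 and m = 0.257, so r·m = 0.288.
ω = √0.288 = 0.537 per month, hence T = 2π/ω ≈ 11.7 months.

T ≈ 11.7 months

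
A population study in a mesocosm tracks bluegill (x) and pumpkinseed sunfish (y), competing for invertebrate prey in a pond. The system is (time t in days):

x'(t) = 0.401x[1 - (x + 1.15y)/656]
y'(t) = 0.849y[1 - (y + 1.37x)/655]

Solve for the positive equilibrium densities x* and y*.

x* ≈ 169, y* ≈ 423

Setting both brackets to zero gives the nullclines x + 1.15y = 656 and 1.37x + y = 655.
Substituting y = 655 - 1.37x into the first: x(1 - 1.15·1.37) = 656 - 1.15·655.
So x* = -97.2/-0.575 = 169, and then y* = 655 - 1.37·169 = 423.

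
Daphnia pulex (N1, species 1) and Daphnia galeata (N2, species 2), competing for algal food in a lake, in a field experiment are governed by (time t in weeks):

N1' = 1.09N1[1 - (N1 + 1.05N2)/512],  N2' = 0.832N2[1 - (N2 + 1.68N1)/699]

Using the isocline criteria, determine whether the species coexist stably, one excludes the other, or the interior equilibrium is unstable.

unstable coexistence (outcome depends on initial conditions)

Compare the nullcline intercepts: K1/α12 = 512/1.05 = 488 < K2 = 699; K2/α21 = 699/1.68 = 416 < K1 = 512.
Since both are reversed, neither can invade when rare; the interior point is a saddle.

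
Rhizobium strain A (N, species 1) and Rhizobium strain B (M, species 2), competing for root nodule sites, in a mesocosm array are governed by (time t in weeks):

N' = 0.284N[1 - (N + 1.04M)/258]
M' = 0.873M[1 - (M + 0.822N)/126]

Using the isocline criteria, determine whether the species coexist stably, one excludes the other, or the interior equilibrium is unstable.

Compare the nullcline intercepts: K1/α12 = 258/1.04 = 248 > K2 = 126; K2/α21 = 126/0.822 = 153 < K1 = 258.
Since the inequalities point opposite ways, species 1 can invade but species 2 cannot.

species 1 excludes species 2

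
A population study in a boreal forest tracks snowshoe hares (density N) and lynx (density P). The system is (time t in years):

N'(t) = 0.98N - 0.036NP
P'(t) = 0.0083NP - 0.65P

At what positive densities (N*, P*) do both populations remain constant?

N* ≈ 78.3, P* ≈ 27.2

Set dP/dt = 0 with P > 0: 0.0083N - 0.65 = 0, so N* = 0.65/0.0083 = 78.3.
Set dN/dt = 0 with N > 0: 0.98 - 0.036P = 0, so P* = 0.98/0.036 = 27.2.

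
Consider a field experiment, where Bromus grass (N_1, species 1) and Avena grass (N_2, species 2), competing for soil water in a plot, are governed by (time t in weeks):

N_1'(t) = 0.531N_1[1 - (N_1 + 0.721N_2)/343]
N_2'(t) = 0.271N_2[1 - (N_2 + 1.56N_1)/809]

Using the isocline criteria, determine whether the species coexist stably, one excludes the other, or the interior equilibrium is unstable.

species 2 excludes species 1

Compare the nullcline intercepts: K1/α12 = 343/0.721 = 476 < K2 = 809; K2/α21 = 809/1.56 = 519 > K1 = 343.
Since the inequalities point opposite ways, species 2 can invade but species 1 cannot.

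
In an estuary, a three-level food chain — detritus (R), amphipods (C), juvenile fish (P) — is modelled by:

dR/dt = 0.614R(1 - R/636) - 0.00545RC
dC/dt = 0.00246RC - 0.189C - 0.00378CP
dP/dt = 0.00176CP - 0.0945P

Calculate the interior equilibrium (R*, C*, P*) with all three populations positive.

From dP/dt = 0: 0.00176C* = 0.0945, so C* = 53.7.
From dR/dt = 0: 0.614(1 - R*/636) = 0.00545·53.7, giving R* = 636·(1 - 0.477) = 333.
From dC/dt = 0: 0.00246·333 - 0.189 = 0.00378P*, so P* = 0.63/0.00378 = 167.

R* ≈ 333, C* ≈ 53.7, P* ≈ 167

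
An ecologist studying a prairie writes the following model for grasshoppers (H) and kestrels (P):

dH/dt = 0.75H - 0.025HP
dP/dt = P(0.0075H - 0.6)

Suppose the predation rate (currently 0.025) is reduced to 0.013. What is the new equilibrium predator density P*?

At the interior fixed point, setting dH/dt = 0 with H > 0 fixes P* = (prey growth rate)/(HP coefficient) — independent of the other coefficients.
With the change, P* = 0.75/0.013 = 57.7; it rises from 30.

P* ≈ 57.7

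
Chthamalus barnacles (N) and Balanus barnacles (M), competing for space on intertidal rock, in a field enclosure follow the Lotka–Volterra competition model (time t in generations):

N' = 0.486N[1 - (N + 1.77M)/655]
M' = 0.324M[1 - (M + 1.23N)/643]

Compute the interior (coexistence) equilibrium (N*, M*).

Setting both brackets to zero gives the nullclines N + 1.77M = 655 and 1.23N + M = 643.
Substituting M = 643 - 1.23N into the first: N(1 - 1.77·1.23) = 655 - 1.77·643.
So N* = -483/-1.18 = 410, and then M* = 643 - 1.23·410 = 138.

N* ≈ 410, M* ≈ 138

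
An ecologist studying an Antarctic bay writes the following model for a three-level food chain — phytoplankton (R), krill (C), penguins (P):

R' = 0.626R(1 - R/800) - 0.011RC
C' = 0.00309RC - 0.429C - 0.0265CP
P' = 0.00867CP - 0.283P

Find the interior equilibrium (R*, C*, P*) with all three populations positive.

R* ≈ 341, C* ≈ 32.6, P* ≈ 23.6

From dP/dt = 0: 0.00867C* = 0.283, so C* = 32.6.
From dR/dt = 0: 0.626(1 - R*/800) = 0.011·32.6, giving R* = 800·(1 - 0.574) = 341.
From dC/dt = 0: 0.00309·341 - 0.429 = 0.0265P*, so P* = 0.625/0.0265 = 23.6.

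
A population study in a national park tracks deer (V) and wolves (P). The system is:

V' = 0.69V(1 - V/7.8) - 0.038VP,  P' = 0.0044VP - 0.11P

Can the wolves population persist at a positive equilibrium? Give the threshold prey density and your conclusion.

The predator equation gives dP/dt > 0 only when V > 0.11/0.0044 = 25.
Without the predator, V → K = 7.8. Since 7.8 < 25, the predator cannot invade.

Threshold V = 25; K < 25, so no, the predator goes extinct.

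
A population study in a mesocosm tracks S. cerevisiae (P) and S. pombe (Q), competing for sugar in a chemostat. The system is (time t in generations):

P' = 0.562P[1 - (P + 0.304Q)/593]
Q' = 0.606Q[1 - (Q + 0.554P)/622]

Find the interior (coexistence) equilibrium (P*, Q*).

P* ≈ 486, Q* ≈ 353

Setting both brackets to zero gives the nullclines P + 0.304Q = 593 and 0.554P + Q = 622.
Substituting Q = 622 - 0.554P into the first: P(1 - 0.304·0.554) = 593 - 0.304·622.
So P* = 404/0.832 = 486, and then Q* = 622 - 0.554·486 = 353.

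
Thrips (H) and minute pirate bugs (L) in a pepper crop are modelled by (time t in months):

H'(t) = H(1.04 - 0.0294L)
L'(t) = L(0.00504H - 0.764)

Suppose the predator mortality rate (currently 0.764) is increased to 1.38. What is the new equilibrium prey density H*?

At the interior fixed point, setting dL/dt = 0 with L > 0 fixes H* = (predator death rate)/(HL coefficient) — independent of the other coefficients.
With the change, H* = 1.38/0.00504 = 274; it rises from 152.

H* ≈ 274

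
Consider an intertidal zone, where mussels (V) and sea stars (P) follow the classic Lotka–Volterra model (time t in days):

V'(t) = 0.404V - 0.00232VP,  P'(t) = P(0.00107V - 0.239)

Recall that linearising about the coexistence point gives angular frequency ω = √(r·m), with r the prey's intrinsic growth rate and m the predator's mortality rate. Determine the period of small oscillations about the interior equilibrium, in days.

T ≈ 20.2 days

Here r = 0.404 and m = 0.239, so r·m = 0.0966.
ω = √0.0966 = 0.311 per day, hence T = 2π/ω ≈ 20.2 days.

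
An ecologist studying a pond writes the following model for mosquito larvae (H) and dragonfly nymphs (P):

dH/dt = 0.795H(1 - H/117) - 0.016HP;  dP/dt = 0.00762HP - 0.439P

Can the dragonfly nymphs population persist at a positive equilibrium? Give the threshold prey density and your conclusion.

The predator equation gives dP/dt > 0 only when H > 0.439/0.00762 = 57.6.
Without the predator, H → K = 117. Since 117 > 57.6, the predator can invade and persist.

Threshold H = 57.6; K > 57.6, so yes, the predator persists.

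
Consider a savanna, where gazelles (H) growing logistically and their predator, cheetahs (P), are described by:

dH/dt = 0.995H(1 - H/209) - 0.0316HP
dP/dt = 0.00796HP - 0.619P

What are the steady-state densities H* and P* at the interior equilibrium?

From dP/dt = 0 with P > 0: 0.00796H* = 0.619, so H* = 77.8.
Substitute into dH/dt = 0: 0.995(1 - 77.8/209) = 0.0316P*.
The bracket is 0.628, giving P* = 0.625/0.0316 = 19.8.

H* ≈ 77.8, P* ≈ 19.8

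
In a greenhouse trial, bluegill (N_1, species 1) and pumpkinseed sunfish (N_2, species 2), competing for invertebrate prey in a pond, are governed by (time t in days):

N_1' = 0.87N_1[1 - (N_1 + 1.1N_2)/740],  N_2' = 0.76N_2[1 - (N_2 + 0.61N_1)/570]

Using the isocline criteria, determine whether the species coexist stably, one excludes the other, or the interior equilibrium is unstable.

Compare the nullcline intercepts: K1/α12 = 740/1.1 = 673 > K2 = 570; K2/α21 = 570/0.61 = 934 > K1 = 740.
Since both inequalities hold, each species can invade when rare, so the interior equilibrium is stable.

stable coexistence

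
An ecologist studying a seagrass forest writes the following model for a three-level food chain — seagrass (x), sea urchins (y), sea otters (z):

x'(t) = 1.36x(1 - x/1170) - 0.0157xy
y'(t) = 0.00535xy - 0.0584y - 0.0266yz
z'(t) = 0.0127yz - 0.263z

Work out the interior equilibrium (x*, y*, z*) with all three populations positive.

From dz/dt = 0: 0.0127y* = 0.263, so y* = 20.7.
From dx/dt = 0: 1.36(1 - x*/1170) = 0.0157·20.7, giving x* = 1170·(1 - 0.239) = 890.
From dy/dt = 0: 0.00535·890 - 0.0584 = 0.0266z*, so z* = 4.7/0.0266 = 177.

x* ≈ 890, y* ≈ 20.7, z* ≈ 177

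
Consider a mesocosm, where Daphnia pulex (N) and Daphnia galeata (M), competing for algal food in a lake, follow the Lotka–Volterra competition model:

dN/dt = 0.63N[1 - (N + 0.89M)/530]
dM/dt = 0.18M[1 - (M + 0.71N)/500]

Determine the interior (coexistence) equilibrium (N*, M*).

N* ≈ 231, M* ≈ 336

Setting both brackets to zero gives the nullclines N + 0.89M = 530 and 0.71N + M = 500.
Substituting M = 500 - 0.71N into the first: N(1 - 0.89·0.71) = 530 - 0.89·500.
So N* = 85/0.368 = 231, and then M* = 500 - 0.71·231 = 336.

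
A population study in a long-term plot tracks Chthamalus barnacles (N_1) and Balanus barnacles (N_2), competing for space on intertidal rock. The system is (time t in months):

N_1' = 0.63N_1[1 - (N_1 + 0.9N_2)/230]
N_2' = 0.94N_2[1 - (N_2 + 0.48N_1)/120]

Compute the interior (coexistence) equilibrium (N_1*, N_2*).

N_1* ≈ 215, N_2* ≈ 16.9

Setting both brackets to zero gives the nullclines N_1 + 0.9N_2 = 230 and 0.48N_1 + N_2 = 120.
Substituting N_2 = 120 - 0.48N_1 into the first: N_1(1 - 0.9·0.48) = 230 - 0.9·120.
So N_1* = 122/0.568 = 215, and then N_2* = 120 - 0.48·215 = 16.9.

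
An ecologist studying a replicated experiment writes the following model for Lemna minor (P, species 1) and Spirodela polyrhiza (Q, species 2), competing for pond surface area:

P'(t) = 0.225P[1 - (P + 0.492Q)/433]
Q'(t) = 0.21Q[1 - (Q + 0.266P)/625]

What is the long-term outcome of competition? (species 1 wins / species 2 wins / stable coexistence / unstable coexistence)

stable coexistence

Compare the nullcline intercepts: K1/α12 = 433/0.492 = 880 > K2 = 625; K2/α21 = 625/0.266 = 2350 > K1 = 433.
Since both inequalities hold, each species can invade when rare, so the interior equilibrium is stable.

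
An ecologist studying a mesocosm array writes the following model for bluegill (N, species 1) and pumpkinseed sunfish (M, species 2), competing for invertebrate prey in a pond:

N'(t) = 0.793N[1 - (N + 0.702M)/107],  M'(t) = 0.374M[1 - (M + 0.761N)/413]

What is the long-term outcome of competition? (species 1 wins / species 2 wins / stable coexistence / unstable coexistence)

Compare the nullcline intercepts: K1/α12 = 107/0.702 = 152 < K2 = 413; K2/α21 = 413/0.761 = 543 > K1 = 107.
Since the inequalities point opposite ways, species 2 can invade but species 1 cannot.

species 2 excludes species 1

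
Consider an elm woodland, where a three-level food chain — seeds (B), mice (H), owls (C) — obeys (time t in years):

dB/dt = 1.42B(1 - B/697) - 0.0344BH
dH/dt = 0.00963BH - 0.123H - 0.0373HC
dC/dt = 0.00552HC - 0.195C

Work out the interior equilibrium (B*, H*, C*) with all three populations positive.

B* ≈ 101, H* ≈ 35.3, C* ≈ 22.7

From dC/dt = 0: 0.00552H* = 0.195, so H* = 35.3.
From dB/dt = 0: 1.42(1 - B*/697) = 0.0344·35.3, giving B* = 697·(1 - 0.856) = 101.
From dH/dt = 0: 0.00963·101 - 0.123 = 0.0373C*, so C* = 0.845/0.0373 = 22.7.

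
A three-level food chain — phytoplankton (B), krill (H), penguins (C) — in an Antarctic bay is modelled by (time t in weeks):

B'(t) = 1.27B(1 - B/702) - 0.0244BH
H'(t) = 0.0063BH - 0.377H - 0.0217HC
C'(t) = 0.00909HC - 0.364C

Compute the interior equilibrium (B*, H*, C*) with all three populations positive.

From dC/dt = 0: 0.00909H* = 0.364, so H* = 40.
From dB/dt = 0: 1.27(1 - B*/702) = 0.0244·40, giving B* = 702·(1 - 0.769) = 162.
From dH/dt = 0: 0.0063·162 - 0.377 = 0.0217C*, so C* = 0.643/0.0217 = 29.6.

B* ≈ 162, H* ≈ 40, C* ≈ 29.6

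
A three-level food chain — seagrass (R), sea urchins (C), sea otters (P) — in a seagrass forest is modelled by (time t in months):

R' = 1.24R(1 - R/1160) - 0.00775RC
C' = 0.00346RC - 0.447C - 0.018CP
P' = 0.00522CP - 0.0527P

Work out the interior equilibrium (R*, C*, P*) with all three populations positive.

From dP/dt = 0: 0.00522C* = 0.0527, so C* = 10.1.
From dR/dt = 0: 1.24(1 - R*/1160) = 0.00775·10.1, giving R* = 1160·(1 - 0.0631) = 1090.
From dC/dt = 0: 0.00346·1090 - 0.447 = 0.018P*, so P* = 3.31/0.018 = 184.

R* ≈ 1090, C* ≈ 10.1, P* ≈ 184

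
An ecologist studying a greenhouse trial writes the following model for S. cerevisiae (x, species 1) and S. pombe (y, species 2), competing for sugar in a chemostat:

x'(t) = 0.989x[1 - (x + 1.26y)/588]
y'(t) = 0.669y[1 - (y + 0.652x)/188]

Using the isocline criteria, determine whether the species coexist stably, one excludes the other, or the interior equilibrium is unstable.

Compare the nullcline intercepts: K1/α12 = 588/1.26 = 467 > K2 = 188; K2/α21 = 188/0.652 = 288 < K1 = 588.
Since the inequalities point opposite ways, species 1 can invade but species 2 cannot.

species 1 excludes species 2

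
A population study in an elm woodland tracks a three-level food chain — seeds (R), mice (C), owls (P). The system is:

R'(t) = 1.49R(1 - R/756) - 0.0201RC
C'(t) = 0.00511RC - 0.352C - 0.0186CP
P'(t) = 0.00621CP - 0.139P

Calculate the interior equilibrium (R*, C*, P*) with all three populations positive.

From dP/dt = 0: 0.00621C* = 0.139, so C* = 22.4.
From dR/dt = 0: 1.49(1 - R*/756) = 0.0201·22.4, giving R* = 756·(1 - 0.302) = 528.
From dC/dt = 0: 0.00511·528 - 0.352 = 0.0186P*, so P* = 2.34/0.0186 = 126.

R* ≈ 528, C* ≈ 22.4, P* ≈ 126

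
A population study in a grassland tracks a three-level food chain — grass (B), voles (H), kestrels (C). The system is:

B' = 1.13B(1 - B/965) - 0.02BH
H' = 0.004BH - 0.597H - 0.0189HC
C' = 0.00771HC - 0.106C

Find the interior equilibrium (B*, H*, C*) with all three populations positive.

From dC/dt = 0: 0.00771H* = 0.106, so H* = 13.7.
From dB/dt = 0: 1.13(1 - B*/965) = 0.02·13.7, giving B* = 965·(1 - 0.243) = 730.
From dH/dt = 0: 0.004·730 - 0.597 = 0.0189C*, so C* = 2.32/0.0189 = 123.

B* ≈ 730, H* ≈ 13.7, C* ≈ 123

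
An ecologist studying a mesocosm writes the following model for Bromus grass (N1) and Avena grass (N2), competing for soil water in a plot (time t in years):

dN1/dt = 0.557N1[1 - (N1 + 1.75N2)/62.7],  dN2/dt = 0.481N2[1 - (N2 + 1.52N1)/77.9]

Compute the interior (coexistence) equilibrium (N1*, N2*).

Setting both brackets to zero gives the nullclines N1 + 1.75N2 = 62.7 and 1.52N1 + N2 = 77.9.
Substituting N2 = 77.9 - 1.52N1 into the first: N1(1 - 1.75·1.52) = 62.7 - 1.75·77.9.
So N1* = -73.6/-1.66 = 44.4, and then N2* = 77.9 - 1.52·44.4 = 10.5.

N1* ≈ 44.4, N2* ≈ 10.5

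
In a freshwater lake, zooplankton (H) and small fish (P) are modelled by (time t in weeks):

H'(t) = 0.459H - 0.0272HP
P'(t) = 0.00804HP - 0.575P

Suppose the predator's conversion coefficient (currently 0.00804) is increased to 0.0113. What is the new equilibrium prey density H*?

At the interior fixed point, setting dP/dt = 0 with P > 0 fixes H* = (predator death rate)/(HP coefficient) — independent of the other coefficients.
With the change, H* = 0.575/0.0113 = 50.9; it falls from 71.5.

H* ≈ 50.9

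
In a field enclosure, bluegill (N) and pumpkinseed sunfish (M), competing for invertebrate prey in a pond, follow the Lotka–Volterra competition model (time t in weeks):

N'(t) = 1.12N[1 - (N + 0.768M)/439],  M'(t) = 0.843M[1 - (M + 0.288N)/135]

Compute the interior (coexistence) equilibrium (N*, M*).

Setting both brackets to zero gives the nullclines N + 0.768M = 439 and 0.288N + M = 135.
Substituting M = 135 - 0.288N into the first: N(1 - 0.768·0.288) = 439 - 0.768·135.
So N* = 335/0.779 = 431, and then M* = 135 - 0.288·431 = 11.

N* ≈ 431, M* ≈ 11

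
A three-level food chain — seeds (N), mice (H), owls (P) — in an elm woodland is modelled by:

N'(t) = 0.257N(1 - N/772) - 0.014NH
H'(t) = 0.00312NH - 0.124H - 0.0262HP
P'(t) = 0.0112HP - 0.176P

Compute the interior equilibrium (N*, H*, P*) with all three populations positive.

From dP/dt = 0: 0.0112H* = 0.176, so H* = 15.7.
From dN/dt = 0: 0.257(1 - N*/772) = 0.014·15.7, giving N* = 772·(1 - 0.856) = 111.
From dH/dt = 0: 0.00312·111 - 0.124 = 0.0262P*, so P* = 0.223/0.0262 = 8.5.

N* ≈ 111, H* ≈ 15.7, P* ≈ 8.5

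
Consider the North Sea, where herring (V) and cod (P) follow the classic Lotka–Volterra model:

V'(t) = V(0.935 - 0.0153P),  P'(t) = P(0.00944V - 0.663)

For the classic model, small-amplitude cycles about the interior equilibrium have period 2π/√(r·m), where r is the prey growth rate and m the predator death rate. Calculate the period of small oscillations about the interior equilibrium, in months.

Here r = 0.935 and m = 0.663, so r·m = 0.62.
ω = √0.62 = 0.787 per month, hence T = 2π/ω ≈ 7.98 months.

T ≈ 7.98 months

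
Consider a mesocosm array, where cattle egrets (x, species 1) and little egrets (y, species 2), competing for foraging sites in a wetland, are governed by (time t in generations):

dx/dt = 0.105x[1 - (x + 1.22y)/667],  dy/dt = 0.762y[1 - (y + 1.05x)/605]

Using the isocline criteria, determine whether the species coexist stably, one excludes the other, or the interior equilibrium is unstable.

Compare the nullcline intercepts: K1/α12 = 667/1.22 = 547 < K2 = 605; K2/α21 = 605/1.05 = 576 < K1 = 667.
Since both are reversed, neither can invade when rare; the interior point is a saddle.

unstable coexistence (outcome depends on initial conditions)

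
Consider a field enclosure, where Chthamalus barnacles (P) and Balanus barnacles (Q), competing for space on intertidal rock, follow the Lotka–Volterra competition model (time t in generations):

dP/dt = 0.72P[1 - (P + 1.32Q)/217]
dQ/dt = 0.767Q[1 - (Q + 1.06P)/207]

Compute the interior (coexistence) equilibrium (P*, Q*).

P* ≈ 141, Q* ≈ 57.7

Setting both brackets to zero gives the nullclines P + 1.32Q = 217 and 1.06P + Q = 207.
Substituting Q = 207 - 1.06P into the first: P(1 - 1.32·1.06) = 217 - 1.32·207.
So P* = -56.2/-0.399 = 141, and then Q* = 207 - 1.06·141 = 57.7.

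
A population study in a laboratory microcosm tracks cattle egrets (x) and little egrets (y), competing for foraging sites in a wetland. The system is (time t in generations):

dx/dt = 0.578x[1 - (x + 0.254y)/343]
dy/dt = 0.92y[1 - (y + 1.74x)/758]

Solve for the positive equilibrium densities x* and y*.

x* ≈ 270, y* ≈ 289

Setting both brackets to zero gives the nullclines x + 0.254y = 343 and 1.74x + y = 758.
Substituting y = 758 - 1.74x into the first: x(1 - 0.254·1.74) = 343 - 0.254·758.
So x* = 150/0.558 = 270, and then y* = 758 - 1.74·270 = 289.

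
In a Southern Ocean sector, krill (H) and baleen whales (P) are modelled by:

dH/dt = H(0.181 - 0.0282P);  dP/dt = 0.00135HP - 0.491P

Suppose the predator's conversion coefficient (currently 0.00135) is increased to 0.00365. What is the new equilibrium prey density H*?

At the interior fixed point, setting dP/dt = 0 with P > 0 fixes H* = (predator death rate)/(HP coefficient) — independent of the other coefficients.
With the change, H* = 0.491/0.00365 = 135; it falls from 364.

H* ≈ 135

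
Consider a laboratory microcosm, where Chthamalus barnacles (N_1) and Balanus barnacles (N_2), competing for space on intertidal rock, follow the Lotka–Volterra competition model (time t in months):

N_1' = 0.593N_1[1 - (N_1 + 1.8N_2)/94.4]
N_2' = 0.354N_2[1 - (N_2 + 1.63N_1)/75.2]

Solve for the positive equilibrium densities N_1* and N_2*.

Setting both brackets to zero gives the nullclines N_1 + 1.8N_2 = 94.4 and 1.63N_1 + N_2 = 75.2.
Substituting N_2 = 75.2 - 1.63N_1 into the first: N_1(1 - 1.8·1.63) = 94.4 - 1.8·75.2.
So N_1* = -41/-1.93 = 21.2, and then N_2* = 75.2 - 1.63·21.2 = 40.7.

N_1* ≈ 21.2, N_2* ≈ 40.7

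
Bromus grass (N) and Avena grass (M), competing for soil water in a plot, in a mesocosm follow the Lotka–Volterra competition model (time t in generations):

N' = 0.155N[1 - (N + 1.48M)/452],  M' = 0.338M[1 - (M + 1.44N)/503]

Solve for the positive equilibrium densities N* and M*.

Setting both brackets to zero gives the nullclines N + 1.48M = 452 and 1.44N + M = 503.
Substituting M = 503 - 1.44N into the first: N(1 - 1.48·1.44) = 452 - 1.48·503.
So N* = -292/-1.13 = 259, and then M* = 503 - 1.44·259 = 131.

N* ≈ 259, M* ≈ 131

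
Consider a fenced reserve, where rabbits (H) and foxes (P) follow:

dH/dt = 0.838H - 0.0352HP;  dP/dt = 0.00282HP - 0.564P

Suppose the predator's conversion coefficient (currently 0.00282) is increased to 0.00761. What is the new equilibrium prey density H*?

H* ≈ 74.1

At the interior fixed point, setting dP/dt = 0 with P > 0 fixes H* = (predator death rate)/(HP coefficient) — independent of the other coefficients.
With the change, H* = 0.564/0.00761 = 74.1; it falls from 200.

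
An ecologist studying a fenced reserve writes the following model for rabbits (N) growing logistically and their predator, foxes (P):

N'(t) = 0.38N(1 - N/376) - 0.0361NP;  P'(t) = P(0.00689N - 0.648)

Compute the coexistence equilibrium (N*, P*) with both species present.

From dP/dt = 0 with P > 0: 0.00689N* = 0.648, so N* = 94.
Substitute into dN/dt = 0: 0.38(1 - 94/376) = 0.0361P*.
The bracket is 0.75, giving P* = 0.285/0.0361 = 7.89.

N* ≈ 94, P* ≈ 7.89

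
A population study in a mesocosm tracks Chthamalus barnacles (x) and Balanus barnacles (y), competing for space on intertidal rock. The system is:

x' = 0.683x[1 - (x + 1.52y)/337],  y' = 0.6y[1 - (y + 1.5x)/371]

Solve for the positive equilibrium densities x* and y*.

Setting both brackets to zero gives the nullclines x + 1.52y = 337 and 1.5x + y = 371.
Substituting y = 371 - 1.5x into the first: x(1 - 1.52·1.5) = 337 - 1.52·371.
So x* = -227/-1.28 = 177, and then y* = 371 - 1.5·177 = 105.

x* ≈ 177, y* ≈ 105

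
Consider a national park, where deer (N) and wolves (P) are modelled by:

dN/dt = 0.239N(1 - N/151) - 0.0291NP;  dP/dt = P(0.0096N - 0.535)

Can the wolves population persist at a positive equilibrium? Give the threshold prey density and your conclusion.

The predator equation gives dP/dt > 0 only when N > 0.535/0.0096 = 55.7.
Without the predator, N → K = 151. Since 151 > 55.7, the predator can invade and persist.

Threshold N = 55.7; K > 55.7, so yes, the predator persists.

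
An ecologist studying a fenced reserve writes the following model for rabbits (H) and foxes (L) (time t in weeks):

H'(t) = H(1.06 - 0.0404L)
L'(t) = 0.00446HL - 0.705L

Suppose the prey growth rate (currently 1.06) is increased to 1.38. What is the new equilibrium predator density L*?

L* ≈ 34.2

At the interior fixed point, setting dH/dt = 0 with H > 0 fixes L* = (prey growth rate)/(HL coefficient) — independent of the other coefficients.
With the change, L* = 1.38/0.0404 = 34.2; it rises from 26.2.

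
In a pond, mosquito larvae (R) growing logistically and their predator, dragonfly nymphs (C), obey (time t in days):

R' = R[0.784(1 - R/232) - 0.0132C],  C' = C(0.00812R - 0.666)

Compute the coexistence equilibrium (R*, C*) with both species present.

R* ≈ 82, C* ≈ 38.4

From dC/dt = 0 with C > 0: 0.00812R* = 0.666, so R* = 82.
Substitute into dR/dt = 0: 0.784(1 - 82/232) = 0.0132C*.
The bracket is 0.646, giving C* = 0.507/0.0132 = 38.4.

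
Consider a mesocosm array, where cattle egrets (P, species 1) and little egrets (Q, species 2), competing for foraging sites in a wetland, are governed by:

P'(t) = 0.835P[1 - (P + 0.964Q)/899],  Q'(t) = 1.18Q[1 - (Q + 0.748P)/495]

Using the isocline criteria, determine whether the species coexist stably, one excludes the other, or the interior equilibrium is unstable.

species 1 excludes species 2

Compare the nullcline intercepts: K1/α12 = 899/0.964 = 933 > K2 = 495; K2/α21 = 495/0.748 = 662 < K1 = 899.
Since the inequalities point opposite ways, species 1 can invade but species 2 cannot.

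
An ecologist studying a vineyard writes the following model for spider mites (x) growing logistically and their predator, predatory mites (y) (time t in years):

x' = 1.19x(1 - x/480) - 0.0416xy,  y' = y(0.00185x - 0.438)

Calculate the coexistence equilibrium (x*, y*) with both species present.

x* ≈ 237, y* ≈ 14.5

From dy/dt = 0 with y > 0: 0.00185x* = 0.438, so x* = 237.
Substitute into dx/dt = 0: 1.19(1 - 237/480) = 0.0416y*.
The bracket is 0.507, giving y* = 0.603/0.0416 = 14.5.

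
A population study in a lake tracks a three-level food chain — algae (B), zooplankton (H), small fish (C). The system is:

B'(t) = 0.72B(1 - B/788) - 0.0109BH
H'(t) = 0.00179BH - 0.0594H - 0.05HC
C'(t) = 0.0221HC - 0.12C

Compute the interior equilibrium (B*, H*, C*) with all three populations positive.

From dC/dt = 0: 0.0221H* = 0.12, so H* = 5.43.
From dB/dt = 0: 0.72(1 - B*/788) = 0.0109·5.43, giving B* = 788·(1 - 0.0822) = 723.
From dH/dt = 0: 0.00179·723 - 0.0594 = 0.05C*, so C* = 1.24/0.05 = 24.7.

B* ≈ 723, H* ≈ 5.43, C* ≈ 24.7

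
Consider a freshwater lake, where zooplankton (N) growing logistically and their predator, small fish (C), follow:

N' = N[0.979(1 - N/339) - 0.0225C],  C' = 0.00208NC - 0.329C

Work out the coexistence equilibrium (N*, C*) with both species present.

From dC/dt = 0 with C > 0: 0.00208N* = 0.329, so N* = 158.
Substitute into dN/dt = 0: 0.979(1 - 158/339) = 0.0225C*.
The bracket is 0.533, giving C* = 0.522/0.0225 = 23.2.

N* ≈ 158, C* ≈ 23.2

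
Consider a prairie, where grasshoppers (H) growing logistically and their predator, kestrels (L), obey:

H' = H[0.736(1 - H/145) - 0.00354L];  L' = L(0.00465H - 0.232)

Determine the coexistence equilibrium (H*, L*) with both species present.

H* ≈ 49.9, L* ≈ 136

From dL/dt = 0 with L > 0: 0.00465H* = 0.232, so H* = 49.9.
Substitute into dH/dt = 0: 0.736(1 - 49.9/145) = 0.00354L*.
The bracket is 0.656, giving L* = 0.483/0.00354 = 136.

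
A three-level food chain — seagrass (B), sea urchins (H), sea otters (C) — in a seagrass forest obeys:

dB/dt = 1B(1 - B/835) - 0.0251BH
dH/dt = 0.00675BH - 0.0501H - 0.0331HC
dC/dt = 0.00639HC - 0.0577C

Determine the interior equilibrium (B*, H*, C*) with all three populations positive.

From dC/dt = 0: 0.00639H* = 0.0577, so H* = 9.03.
From dB/dt = 0: 1(1 - B*/835) = 0.0251·9.03, giving B* = 835·(1 - 0.227) = 646.
From dH/dt = 0: 0.00675·646 - 0.0501 = 0.0331C*, so C* = 4.31/0.0331 = 130.

B* ≈ 646, H* ≈ 9.03, C* ≈ 130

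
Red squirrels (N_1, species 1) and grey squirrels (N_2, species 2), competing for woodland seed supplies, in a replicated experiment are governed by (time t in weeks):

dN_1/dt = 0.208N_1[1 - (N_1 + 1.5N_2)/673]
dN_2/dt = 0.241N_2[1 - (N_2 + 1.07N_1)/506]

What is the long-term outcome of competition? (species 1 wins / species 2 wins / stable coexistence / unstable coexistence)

unstable coexistence (outcome depends on initial conditions)

Compare the nullcline intercepts: K1/α12 = 673/1.5 = 449 < K2 = 506; K2/α21 = 506/1.07 = 473 < K1 = 673.
Since both are reversed, neither can invade when rare; the interior point is a saddle.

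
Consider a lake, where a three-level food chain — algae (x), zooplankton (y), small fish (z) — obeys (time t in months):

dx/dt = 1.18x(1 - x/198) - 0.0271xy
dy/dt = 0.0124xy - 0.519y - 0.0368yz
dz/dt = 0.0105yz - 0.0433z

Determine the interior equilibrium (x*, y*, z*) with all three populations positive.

From dz/dt = 0: 0.0105y* = 0.0433, so y* = 4.12.
From dx/dt = 0: 1.18(1 - x*/198) = 0.0271·4.12, giving x* = 198·(1 - 0.0947) = 179.
From dy/dt = 0: 0.0124·179 - 0.519 = 0.0368z*, so z* = 1.7/0.0368 = 46.3.

x* ≈ 179, y* ≈ 4.12, z* ≈ 46.3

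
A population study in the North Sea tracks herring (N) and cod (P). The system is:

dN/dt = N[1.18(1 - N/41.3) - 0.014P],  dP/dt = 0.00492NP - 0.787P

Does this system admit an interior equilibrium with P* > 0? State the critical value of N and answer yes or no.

The predator equation gives dP/dt > 0 only when N > 0.787/0.00492 = 160.
Without the predator, N → K = 41.3. Since 41.3 < 160, the predator cannot invade.

Threshold N = 160; K < 160, so no, the predator goes extinct.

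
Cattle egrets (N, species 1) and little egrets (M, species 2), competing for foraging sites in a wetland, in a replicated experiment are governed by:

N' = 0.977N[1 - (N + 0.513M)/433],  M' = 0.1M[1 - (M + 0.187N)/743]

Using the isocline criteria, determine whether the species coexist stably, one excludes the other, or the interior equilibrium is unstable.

Compare the nullcline intercepts: K1/α12 = 433/0.513 = 844 > K2 = 743; K2/α21 = 743/0.187 = 3970 > K1 = 433.
Since both inequalities hold, each species can invade when rare, so the interior equilibrium is stable.

stable coexistence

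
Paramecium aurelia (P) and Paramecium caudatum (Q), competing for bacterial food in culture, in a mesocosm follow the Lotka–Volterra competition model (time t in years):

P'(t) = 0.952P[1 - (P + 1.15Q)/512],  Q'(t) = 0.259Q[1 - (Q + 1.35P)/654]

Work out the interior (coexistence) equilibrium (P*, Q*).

Setting both brackets to zero gives the nullclines P + 1.15Q = 512 and 1.35P + Q = 654.
Substituting Q = 654 - 1.35P into the first: P(1 - 1.15·1.35) = 512 - 1.15·654.
So P* = -240/-0.552 = 435, and then Q* = 654 - 1.35·435 = 67.3.

P* ≈ 435, Q* ≈ 67.3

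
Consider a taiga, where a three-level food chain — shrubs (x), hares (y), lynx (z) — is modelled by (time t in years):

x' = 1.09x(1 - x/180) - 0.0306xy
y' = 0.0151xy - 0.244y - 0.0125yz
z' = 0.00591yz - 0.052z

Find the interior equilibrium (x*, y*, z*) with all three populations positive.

From dz/dt = 0: 0.00591y* = 0.052, so y* = 8.8.
From dx/dt = 0: 1.09(1 - x*/180) = 0.0306·8.8, giving x* = 180·(1 - 0.247) = 136.
From dy/dt = 0: 0.0151·136 - 0.244 = 0.0125z*, so z* = 1.8/0.0125 = 144.

x* ≈ 136, y* ≈ 8.8, z* ≈ 144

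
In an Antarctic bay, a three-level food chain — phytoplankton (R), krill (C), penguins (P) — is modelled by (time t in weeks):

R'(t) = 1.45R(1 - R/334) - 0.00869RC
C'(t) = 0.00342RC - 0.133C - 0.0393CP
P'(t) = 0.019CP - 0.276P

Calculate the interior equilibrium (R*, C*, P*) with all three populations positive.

From dP/dt = 0: 0.019C* = 0.276, so C* = 14.5.
From dR/dt = 0: 1.45(1 - R*/334) = 0.00869·14.5, giving R* = 334·(1 - 0.0871) = 305.
From dC/dt = 0: 0.00342·305 - 0.133 = 0.0393P*, so P* = 0.91/0.0393 = 23.2.

R* ≈ 305, C* ≈ 14.5, P* ≈ 23.2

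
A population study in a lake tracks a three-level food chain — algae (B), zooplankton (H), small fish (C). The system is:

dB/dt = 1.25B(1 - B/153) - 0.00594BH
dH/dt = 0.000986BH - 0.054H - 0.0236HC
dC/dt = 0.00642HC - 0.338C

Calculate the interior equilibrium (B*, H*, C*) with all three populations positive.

B* ≈ 115, H* ≈ 52.6, C* ≈ 2.5

From dC/dt = 0: 0.00642H* = 0.338, so H* = 52.6.
From dB/dt = 0: 1.25(1 - B*/153) = 0.00594·52.6, giving B* = 153·(1 - 0.25) = 115.
From dH/dt = 0: 0.000986·115 - 0.054 = 0.0236C*, so C* = 0.0591/0.0236 = 2.5.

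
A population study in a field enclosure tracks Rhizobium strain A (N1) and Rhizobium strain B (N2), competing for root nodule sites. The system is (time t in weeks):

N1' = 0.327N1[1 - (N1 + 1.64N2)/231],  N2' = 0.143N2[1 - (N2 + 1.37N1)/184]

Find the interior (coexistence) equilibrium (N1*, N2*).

Setting both brackets to zero gives the nullclines N1 + 1.64N2 = 231 and 1.37N1 + N2 = 184.
Substituting N2 = 184 - 1.37N1 into the first: N1(1 - 1.64·1.37) = 231 - 1.64·184.
So N1* = -70.8/-1.25 = 56.8, and then N2* = 184 - 1.37·56.8 = 106.

N1* ≈ 56.8, N2* ≈ 106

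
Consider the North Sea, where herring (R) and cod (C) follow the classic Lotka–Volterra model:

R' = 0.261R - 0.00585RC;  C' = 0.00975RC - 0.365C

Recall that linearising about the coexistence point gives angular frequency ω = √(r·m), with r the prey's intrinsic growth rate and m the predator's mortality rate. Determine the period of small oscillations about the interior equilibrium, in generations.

T ≈ 20.4 generations

Here r = 0.261 and m = 0.365, so r·m = 0.0953.
ω = √0.0953 = 0.309 per generation, hence T = 2π/ω ≈ 20.4 generations.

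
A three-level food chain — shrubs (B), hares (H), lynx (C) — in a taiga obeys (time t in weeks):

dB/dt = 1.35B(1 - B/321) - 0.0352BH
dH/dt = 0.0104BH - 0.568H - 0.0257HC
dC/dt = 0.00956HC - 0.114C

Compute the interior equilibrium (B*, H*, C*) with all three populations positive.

B* ≈ 221, H* ≈ 11.9, C* ≈ 67.4

From dC/dt = 0: 0.00956H* = 0.114, so H* = 11.9.
From dB/dt = 0: 1.35(1 - B*/321) = 0.0352·11.9, giving B* = 321·(1 - 0.311) = 221.
From dH/dt = 0: 0.0104·221 - 0.568 = 0.0257C*, so C* = 1.73/0.0257 = 67.4.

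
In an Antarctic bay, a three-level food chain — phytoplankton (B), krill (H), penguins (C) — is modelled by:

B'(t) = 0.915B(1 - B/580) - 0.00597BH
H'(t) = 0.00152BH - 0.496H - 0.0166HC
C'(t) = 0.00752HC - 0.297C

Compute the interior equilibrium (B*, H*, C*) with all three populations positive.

From dC/dt = 0: 0.00752H* = 0.297, so H* = 39.5.
From dB/dt = 0: 0.915(1 - B*/580) = 0.00597·39.5, giving B* = 580·(1 - 0.258) = 431.
From dH/dt = 0: 0.00152·431 - 0.496 = 0.0166C*, so C* = 0.158/0.0166 = 9.54.

B* ≈ 431, H* ≈ 39.5, C* ≈ 9.54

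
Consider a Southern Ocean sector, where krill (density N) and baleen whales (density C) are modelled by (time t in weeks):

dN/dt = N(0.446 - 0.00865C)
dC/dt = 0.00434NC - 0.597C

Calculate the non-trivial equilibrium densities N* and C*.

N* ≈ 138, C* ≈ 51.6

Set dC/dt = 0 with C > 0: 0.00434N - 0.597 = 0, so N* = 0.597/0.00434 = 138.
Set dN/dt = 0 with N > 0: 0.446 - 0.00865C = 0, so C* = 0.446/0.00865 = 51.6.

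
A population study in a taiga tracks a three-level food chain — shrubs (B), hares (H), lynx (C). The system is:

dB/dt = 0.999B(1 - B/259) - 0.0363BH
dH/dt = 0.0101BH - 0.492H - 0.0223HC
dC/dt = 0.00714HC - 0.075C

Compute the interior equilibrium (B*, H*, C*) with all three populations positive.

From dC/dt = 0: 0.00714H* = 0.075, so H* = 10.5.
From dB/dt = 0: 0.999(1 - B*/259) = 0.0363·10.5, giving B* = 259·(1 - 0.382) = 160.
From dH/dt = 0: 0.0101·160 - 0.492 = 0.0223C*, so C* = 1.13/0.0223 = 50.5.

B* ≈ 160, H* ≈ 10.5, C* ≈ 50.5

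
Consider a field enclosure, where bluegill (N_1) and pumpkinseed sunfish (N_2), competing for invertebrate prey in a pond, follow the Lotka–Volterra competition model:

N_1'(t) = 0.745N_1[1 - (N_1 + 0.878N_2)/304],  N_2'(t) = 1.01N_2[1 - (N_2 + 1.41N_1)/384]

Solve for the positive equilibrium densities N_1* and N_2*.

Setting both brackets to zero gives the nullclines N_1 + 0.878N_2 = 304 and 1.41N_1 + N_2 = 384.
Substituting N_2 = 384 - 1.41N_1 into the first: N_1(1 - 0.878·1.41) = 304 - 0.878·384.
So N_1* = -33.2/-0.238 = 139, and then N_2* = 384 - 1.41·139 = 188.

N_1* ≈ 139, N_2* ≈ 188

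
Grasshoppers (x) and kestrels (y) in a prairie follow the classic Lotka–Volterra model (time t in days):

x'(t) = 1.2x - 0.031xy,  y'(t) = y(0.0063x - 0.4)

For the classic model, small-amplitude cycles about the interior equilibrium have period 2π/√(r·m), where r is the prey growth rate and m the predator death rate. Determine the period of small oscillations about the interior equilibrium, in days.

Here r = 1.2 and m = 0.4, so r·m = 0.48.
ω = √0.48 = 0.693 per day, hence T = 2π/ω ≈ 9.07 days.

T ≈ 9.07 days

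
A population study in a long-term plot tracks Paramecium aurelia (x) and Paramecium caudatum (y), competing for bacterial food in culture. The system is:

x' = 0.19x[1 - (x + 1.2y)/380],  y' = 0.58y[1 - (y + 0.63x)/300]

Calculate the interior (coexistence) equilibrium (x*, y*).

x* ≈ 82, y* ≈ 248

Setting both brackets to zero gives the nullclines x + 1.2y = 380 and 0.63x + y = 300.
Substituting y = 300 - 0.63x into the first: x(1 - 1.2·0.63) = 380 - 1.2·300.
So x* = 20/0.244 = 82, and then y* = 300 - 0.63·82 = 248.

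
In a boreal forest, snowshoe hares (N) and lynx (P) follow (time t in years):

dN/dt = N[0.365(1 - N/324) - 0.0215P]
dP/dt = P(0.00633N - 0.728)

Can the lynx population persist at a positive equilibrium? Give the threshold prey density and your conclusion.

Threshold N = 115; K > 115, so yes, the predator persists.

The predator equation gives dP/dt > 0 only when N > 0.728/0.00633 = 115.
Without the predator, N → K = 324. Since 324 > 115, the predator can invade and persist.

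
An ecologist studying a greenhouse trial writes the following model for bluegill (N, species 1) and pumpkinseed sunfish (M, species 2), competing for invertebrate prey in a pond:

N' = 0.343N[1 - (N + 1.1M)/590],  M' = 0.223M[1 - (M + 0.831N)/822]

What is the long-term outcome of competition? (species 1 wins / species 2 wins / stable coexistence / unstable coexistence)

species 2 excludes species 1

Compare the nullcline intercepts: K1/α12 = 590/1.1 = 536 < K2 = 822; K2/α21 = 822/0.831 = 989 > K1 = 590.
Since the inequalities point opposite ways, species 2 can invade but species 1 cannot.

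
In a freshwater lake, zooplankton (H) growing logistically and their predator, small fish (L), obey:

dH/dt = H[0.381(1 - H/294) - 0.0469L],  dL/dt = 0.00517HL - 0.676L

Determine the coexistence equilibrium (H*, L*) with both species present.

H* ≈ 131, L* ≈ 4.51

From dL/dt = 0 with L > 0: 0.00517H* = 0.676, so H* = 131.
Substitute into dH/dt = 0: 0.381(1 - 131/294) = 0.0469L*.
The bracket is 0.555, giving L* = 0.212/0.0469 = 4.51.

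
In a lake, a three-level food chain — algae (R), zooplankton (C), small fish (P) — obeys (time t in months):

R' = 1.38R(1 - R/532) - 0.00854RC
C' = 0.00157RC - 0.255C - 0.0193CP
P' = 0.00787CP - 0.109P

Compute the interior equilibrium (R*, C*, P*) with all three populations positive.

R* ≈ 486, C* ≈ 13.9, P* ≈ 26.4

From dP/dt = 0: 0.00787C* = 0.109, so C* = 13.9.
From dR/dt = 0: 1.38(1 - R*/532) = 0.00854·13.9, giving R* = 532·(1 - 0.0857) = 486.
From dC/dt = 0: 0.00157·486 - 0.255 = 0.0193P*, so P* = 0.509/0.0193 = 26.4.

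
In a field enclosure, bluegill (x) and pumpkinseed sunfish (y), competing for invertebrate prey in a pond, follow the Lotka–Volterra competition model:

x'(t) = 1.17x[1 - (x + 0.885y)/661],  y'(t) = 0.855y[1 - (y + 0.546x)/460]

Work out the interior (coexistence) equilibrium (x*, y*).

Setting both brackets to zero gives the nullclines x + 0.885y = 661 and 0.546x + y = 460.
Substituting y = 460 - 0.546x into the first: x(1 - 0.885·0.546) = 661 - 0.885·460.
So x* = 254/0.517 = 491, and then y* = 460 - 0.546·491 = 192.

x* ≈ 491, y* ≈ 192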